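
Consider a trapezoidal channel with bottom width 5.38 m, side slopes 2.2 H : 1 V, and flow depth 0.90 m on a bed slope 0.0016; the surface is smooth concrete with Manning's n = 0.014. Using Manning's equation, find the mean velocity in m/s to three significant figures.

A = (b + z·y)·y = (5.38 + 2.2×0.90)×0.90 = 6.624 m²
P = b + 2y√(1+z²) = 5.38 + 2×0.90×√(1+2.2²) = 9.730 m
R = A/P = 6.624/9.730 = 0.6808 m
Q = (1/n)·A·R^(2/3)·S^(1/2) = (1/0.014) × 6.624 × 0.6808^(2/3) × 0.0016^(1/2) = 14.65 m³/s
V = Q/A = 14.65/6.624 = 2.211 m/s

2.21 m/s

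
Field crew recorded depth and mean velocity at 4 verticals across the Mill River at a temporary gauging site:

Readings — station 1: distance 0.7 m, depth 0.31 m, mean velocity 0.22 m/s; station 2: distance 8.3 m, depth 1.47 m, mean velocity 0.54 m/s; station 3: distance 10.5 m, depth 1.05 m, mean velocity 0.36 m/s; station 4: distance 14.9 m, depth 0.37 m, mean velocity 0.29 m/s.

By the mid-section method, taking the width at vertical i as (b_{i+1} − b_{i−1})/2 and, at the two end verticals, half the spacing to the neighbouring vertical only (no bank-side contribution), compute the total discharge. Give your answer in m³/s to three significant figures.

w_1 = (8.3 − 0.7)/2 = 3.8 m; q_1 = 0.22 × 0.31 × 3.8 = 0.2592 m³/s
w_2 = (10.5 − 0.7)/2 = 4.9 m; q_2 = 0.54 × 1.47 × 4.9 = 3.890 m³/s
w_3 = (14.9 − 8.3)/2 = 3.3 m; q_3 = 0.36 × 1.05 × 3.3 = 1.247 m³/s
w_4 = (14.9 − 10.5)/2 = 2.2 m; q_4 = 0.29 × 0.37 × 2.2 = 0.2361 m³/s
Q = Σ qᵢ = 5.632 m³/s

5.63 m³/s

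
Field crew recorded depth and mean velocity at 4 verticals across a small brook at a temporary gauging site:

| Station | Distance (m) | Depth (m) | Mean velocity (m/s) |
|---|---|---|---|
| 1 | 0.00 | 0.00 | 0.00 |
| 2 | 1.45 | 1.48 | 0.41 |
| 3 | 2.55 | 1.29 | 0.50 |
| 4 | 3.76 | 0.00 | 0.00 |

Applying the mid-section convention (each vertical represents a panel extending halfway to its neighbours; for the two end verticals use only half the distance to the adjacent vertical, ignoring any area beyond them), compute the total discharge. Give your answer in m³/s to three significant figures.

1.52 m³/s

w_2 = (2.55 − 0.00)/2 = 1.275 m; q_2 = 0.41 × 1.48 × 1.275 = 0.7737 m³/s
w_3 = (3.76 − 1.45)/2 = 1.155 m; q_3 = 0.50 × 1.29 × 1.155 = 0.7450 m³/s
Stations 1, 4 contribute zero (depth or velocity is 0).
Q = Σ qᵢ = 1.519 m³/s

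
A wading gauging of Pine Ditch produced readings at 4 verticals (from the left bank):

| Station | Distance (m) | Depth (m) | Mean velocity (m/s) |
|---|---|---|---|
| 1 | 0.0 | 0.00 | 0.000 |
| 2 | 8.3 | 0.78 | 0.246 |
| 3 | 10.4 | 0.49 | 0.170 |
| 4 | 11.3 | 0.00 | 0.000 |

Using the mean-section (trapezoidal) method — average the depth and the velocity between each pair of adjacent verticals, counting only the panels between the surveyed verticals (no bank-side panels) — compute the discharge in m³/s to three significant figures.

Panel 1-2: Δb = 8.3 m, d̄ = (0.00+0.78)/2 = 0.39, v̄ = (0.000+0.246)/2 = 0.123 → q = 8.3×0.39×0.123 = 0.3982 m³/s
Panel 2-3: Δb = 2.1 m, d̄ = (0.78+0.49)/2 = 0.635, v̄ = (0.246+0.170)/2 = 0.208 → q = 2.1×0.635×0.208 = 0.2774 m³/s
Panel 3-4: Δb = 0.9 m, d̄ = (0.49+0.00)/2 = 0.245, v̄ = (0.170+0.000)/2 = 0.085 → q = 0.9×0.245×0.085 = 0.01874 m³/s
Q = Σ q = 0.6943 m³/s

0.694 m³/s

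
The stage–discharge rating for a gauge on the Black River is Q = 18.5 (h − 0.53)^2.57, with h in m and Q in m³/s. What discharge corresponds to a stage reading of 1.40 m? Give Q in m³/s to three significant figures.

12.9 m³/s

Q = 18.5 × (1.40 − 0.53)^2.57 = 18.5 × 0.87^2.57 = 12.93 m³/s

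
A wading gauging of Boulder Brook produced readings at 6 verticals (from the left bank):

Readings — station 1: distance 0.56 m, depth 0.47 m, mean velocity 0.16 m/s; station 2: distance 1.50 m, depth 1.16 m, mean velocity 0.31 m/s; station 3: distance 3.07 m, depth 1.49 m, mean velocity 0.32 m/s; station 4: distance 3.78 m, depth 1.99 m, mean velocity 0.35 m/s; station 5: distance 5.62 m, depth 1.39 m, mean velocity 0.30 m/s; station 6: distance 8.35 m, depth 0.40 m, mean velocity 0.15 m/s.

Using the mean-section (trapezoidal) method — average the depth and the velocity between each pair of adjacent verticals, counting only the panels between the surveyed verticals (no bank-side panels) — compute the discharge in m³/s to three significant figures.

2.81 m³/s

Panel 1-2: Δb = 0.94 m, d̄ = (0.47+1.16)/2 = 0.815, v̄ = (0.16+0.31)/2 = 0.235 → q = 0.94×0.815×0.235 = 0.1800 m³/s
Panel 2-3: Δb = 1.57 m, d̄ = (1.16+1.49)/2 = 1.325, v̄ = (0.31+0.32)/2 = 0.315 → q = 1.57×1.325×0.315 = 0.6553 m³/s
Panel 3-4: Δb = 0.71 m, d̄ = (1.49+1.99)/2 = 1.74, v̄ = (0.32+0.35)/2 = 0.335 → q = 0.71×1.74×0.335 = 0.4139 m³/s
Panel 4-5: Δb = 1.84 m, d̄ = (1.99+1.39)/2 = 1.69, v̄ = (0.35+0.30)/2 = 0.325 → q = 1.84×1.69×0.325 = 1.011 m³/s
Panel 5-6: Δb = 2.73 m, d̄ = (1.39+0.40)/2 = 0.895, v̄ = (0.30+0.15)/2 = 0.225 → q = 2.73×0.895×0.225 = 0.5498 m³/s
Q = Σ q = 2.810 m³/s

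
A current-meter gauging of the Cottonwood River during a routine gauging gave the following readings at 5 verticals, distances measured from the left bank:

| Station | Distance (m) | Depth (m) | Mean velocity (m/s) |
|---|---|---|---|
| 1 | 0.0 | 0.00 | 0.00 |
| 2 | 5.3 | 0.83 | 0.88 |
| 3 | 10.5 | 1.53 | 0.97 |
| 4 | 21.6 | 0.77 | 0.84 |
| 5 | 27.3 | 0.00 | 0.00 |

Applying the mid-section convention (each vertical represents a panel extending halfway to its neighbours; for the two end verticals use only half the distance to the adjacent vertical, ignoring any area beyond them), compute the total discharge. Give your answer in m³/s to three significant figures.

21.4 m³/s

w_2 = (10.5 − 0.0)/2 = 5.25 m; q_2 = 0.88 × 0.83 × 5.25 = 3.835 m³/s
w_3 = (21.6 − 5.3)/2 = 8.15 m; q_3 = 0.97 × 1.53 × 8.15 = 12.10 m³/s
w_4 = (27.3 − 10.5)/2 = 8.4 m; q_4 = 0.84 × 0.77 × 8.4 = 5.433 m³/s
Stations 1, 5 contribute zero (depth or velocity is 0).
Q = Σ qᵢ = 21.36 m³/s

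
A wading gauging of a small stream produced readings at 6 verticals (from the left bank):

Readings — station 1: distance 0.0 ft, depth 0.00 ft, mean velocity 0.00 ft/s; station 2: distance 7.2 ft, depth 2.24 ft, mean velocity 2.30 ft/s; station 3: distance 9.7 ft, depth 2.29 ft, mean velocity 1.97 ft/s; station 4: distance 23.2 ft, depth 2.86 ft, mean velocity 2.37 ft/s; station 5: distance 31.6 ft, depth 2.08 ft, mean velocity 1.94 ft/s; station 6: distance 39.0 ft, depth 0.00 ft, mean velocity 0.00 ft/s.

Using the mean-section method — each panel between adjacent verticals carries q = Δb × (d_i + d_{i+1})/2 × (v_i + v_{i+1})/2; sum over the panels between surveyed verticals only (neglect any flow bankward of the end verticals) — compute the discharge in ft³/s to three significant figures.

Panel 1-2: Δb = 7.2 ft, d̄ = (0.00+2.24)/2 = 1.12, v̄ = (0.00+2.30)/2 = 1.15 → q = 7.2×1.12×1.15 = 9.274 ft³/s
Panel 2-3: Δb = 2.5 ft, d̄ = (2.24+2.29)/2 = 2.265, v̄ = (2.30+1.97)/2 = 2.135 → q = 2.5×2.265×2.135 = 12.09 ft³/s
Panel 3-4: Δb = 13.5 ft, d̄ = (2.29+2.86)/2 = 2.575, v̄ = (1.97+2.37)/2 = 2.17 → q = 13.5×2.575×2.17 = 75.43 ft³/s
Panel 4-5: Δb = 8.4 ft, d̄ = (2.86+2.08)/2 = 2.47, v̄ = (2.37+1.94)/2 = 2.155 → q = 8.4×2.47×2.155 = 44.71 ft³/s
Panel 5-6: Δb = 7.4 ft, d̄ = (2.08+0.00)/2 = 1.04, v̄ = (1.94+0.00)/2 = 0.97 → q = 7.4×1.04×0.97 = 7.465 ft³/s
Q = Σ q = 149.0 ft³/s

149 ft³/s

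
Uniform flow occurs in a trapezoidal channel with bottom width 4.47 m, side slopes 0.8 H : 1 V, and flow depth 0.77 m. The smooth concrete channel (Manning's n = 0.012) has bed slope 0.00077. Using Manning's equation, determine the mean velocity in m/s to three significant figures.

1.66 m/s

A = (b + z·y)·y = (4.47 + 0.8×0.77)×0.77 = 3.916 m²
P = b + 2y√(1+z²) = 4.47 + 2×0.77×√(1+0.8²) = 6.442 m
R = A/P = 3.916/6.442 = 0.6079 m
Q = (1/n)·A·R^(2/3)·S^(1/2) = (1/0.012) × 3.916 × 0.6079^(2/3) × 0.00077^(1/2) = 6.499 m³/s
V = Q/A = 6.499/3.916 = 1.659 m/s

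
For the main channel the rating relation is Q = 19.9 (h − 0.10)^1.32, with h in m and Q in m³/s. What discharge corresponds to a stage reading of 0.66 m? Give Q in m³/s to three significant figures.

9.26 m³/s

Q = 19.9 × (0.66 − 0.10)^1.32 = 19.9 × 0.56^1.32 = 9.257 m³/s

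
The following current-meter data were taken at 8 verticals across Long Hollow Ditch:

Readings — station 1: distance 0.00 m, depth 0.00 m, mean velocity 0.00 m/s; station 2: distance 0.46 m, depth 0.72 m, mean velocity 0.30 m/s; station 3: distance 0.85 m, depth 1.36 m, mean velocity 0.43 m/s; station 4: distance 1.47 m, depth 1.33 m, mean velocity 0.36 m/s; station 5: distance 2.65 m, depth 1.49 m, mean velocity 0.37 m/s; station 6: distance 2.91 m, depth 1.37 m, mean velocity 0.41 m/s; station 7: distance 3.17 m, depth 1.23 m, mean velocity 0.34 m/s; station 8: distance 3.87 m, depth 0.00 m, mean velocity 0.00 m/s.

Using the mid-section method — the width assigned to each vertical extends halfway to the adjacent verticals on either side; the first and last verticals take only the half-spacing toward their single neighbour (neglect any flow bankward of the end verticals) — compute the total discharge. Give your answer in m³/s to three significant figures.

1.56 m³/s

w_2 = (0.85 − 0.00)/2 = 0.425 m; q_2 = 0.30 × 0.72 × 0.425 = 0.09180 m³/s
w_3 = (1.47 − 0.46)/2 = 0.505 m; q_3 = 0.43 × 1.36 × 0.505 = 0.2953 m³/s
w_4 = (2.65 − 0.85)/2 = 0.9 m; q_4 = 0.36 × 1.33 × 0.9 = 0.4309 m³/s
w_5 = (2.91 − 1.47)/2 = 0.72 m; q_5 = 0.37 × 1.49 × 0.72 = 0.3969 m³/s
w_6 = (3.17 − 2.65)/2 = 0.26 m; q_6 = 0.41 × 1.37 × 0.26 = 0.1460 m³/s
w_7 = (3.87 − 2.91)/2 = 0.48 m; q_7 = 0.34 × 1.23 × 0.48 = 0.2007 m³/s
Stations 1, 8 contribute zero (depth or velocity is 0).
Q = Σ qᵢ = 1.562 m³/s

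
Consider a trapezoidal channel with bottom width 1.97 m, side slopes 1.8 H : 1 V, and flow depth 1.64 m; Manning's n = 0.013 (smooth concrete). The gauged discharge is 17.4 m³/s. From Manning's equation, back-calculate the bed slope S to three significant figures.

A = (b + z·y)·y = (1.97 + 1.8×1.64)×1.64 = 8.072 m²
P = b + 2y√(1+z²) = 1.97 + 2×1.64×√(1+1.8²) = 8.724 m
R = A/P = 8.072/8.724 = 0.9253 m
S = (Q·n / (1·A·R^(2/3)))² = (17.4×0.013 / (1×8.072×0.9495))² = 0.0008709

0.000871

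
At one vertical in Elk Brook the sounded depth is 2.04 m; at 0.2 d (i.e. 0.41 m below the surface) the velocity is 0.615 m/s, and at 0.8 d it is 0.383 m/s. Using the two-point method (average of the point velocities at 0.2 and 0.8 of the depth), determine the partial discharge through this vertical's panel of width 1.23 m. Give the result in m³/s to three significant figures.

v̄ = (0.615 + 0.383) / 2 = 0.4990 m/s
q = v̄ × d × w = 0.4990 × 2.04 × 1.23 = 1.252 m³/s

1.25 m³/s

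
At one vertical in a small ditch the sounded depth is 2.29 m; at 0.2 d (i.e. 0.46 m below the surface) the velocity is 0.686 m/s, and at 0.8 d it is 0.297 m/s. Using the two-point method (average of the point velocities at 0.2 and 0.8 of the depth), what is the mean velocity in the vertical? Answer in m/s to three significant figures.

0.492 m/s

v̄ = (0.686 + 0.297) / 2 = 0.4915 m/s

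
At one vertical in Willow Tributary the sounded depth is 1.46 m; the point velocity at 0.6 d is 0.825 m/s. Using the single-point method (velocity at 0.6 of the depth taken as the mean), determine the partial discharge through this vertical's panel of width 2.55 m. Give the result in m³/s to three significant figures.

3.07 m³/s

v̄ = v₀.₆ = 0.825 m/s
q = v̄ × d × w = 0.8250 × 1.46 × 2.55 = 3.071 m³/s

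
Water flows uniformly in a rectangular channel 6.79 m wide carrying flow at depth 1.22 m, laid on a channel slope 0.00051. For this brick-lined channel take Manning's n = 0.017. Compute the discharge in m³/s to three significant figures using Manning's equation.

10.2 m³/s

A = b·y = 6.79 × 1.22 = 8.284 m²
P = b + 2y = 6.79 + 2×1.22 = 9.230 m
R = A/P = 8.284/9.230 = 0.8975 m
Q = (1/n)·A·R^(2/3)·S^(1/2) = (1/0.017) × 8.284 × 0.8975^(2/3) × 0.00051^(1/2) = 10.24 m³/s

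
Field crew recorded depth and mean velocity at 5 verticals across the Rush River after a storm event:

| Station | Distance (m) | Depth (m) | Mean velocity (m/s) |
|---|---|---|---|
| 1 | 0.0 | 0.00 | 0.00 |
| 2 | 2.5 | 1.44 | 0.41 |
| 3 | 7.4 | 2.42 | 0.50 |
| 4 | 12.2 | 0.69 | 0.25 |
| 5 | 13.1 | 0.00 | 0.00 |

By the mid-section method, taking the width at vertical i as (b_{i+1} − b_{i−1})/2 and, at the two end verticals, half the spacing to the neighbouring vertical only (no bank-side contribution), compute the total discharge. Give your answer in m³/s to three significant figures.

w_2 = (7.4 − 0.0)/2 = 3.7 m; q_2 = 0.41 × 1.44 × 3.7 = 2.184 m³/s
w_3 = (12.2 − 2.5)/2 = 4.85 m; q_3 = 0.50 × 2.42 × 4.85 = 5.869 m³/s
w_4 = (13.1 − 7.4)/2 = 2.85 m; q_4 = 0.25 × 0.69 × 2.85 = 0.4916 m³/s
Stations 1, 5 contribute zero (depth or velocity is 0).
Q = Σ qᵢ = 8.545 m³/s

8.54 m³/s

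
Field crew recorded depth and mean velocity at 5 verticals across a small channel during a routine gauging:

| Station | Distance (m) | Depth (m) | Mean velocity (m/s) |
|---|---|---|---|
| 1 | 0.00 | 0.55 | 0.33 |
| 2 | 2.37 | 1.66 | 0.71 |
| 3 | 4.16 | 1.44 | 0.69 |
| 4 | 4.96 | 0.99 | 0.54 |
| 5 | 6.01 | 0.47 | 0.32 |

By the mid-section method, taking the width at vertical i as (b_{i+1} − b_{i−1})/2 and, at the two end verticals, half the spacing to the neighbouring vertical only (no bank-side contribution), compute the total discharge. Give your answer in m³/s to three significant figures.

w_1 = (2.37 − 0.00)/2 = 1.185 m; q_1 = 0.33 × 0.55 × 1.185 = 0.2151 m³/s
w_2 = (4.16 − 0.00)/2 = 2.08 m; q_2 = 0.71 × 1.66 × 2.08 = 2.451 m³/s
w_3 = (4.96 − 2.37)/2 = 1.295 m; q_3 = 0.69 × 1.44 × 1.295 = 1.287 m³/s
w_4 = (6.01 − 4.16)/2 = 0.925 m; q_4 = 0.54 × 0.99 × 0.925 = 0.4945 m³/s
w_5 = (6.01 − 4.96)/2 = 0.525 m; q_5 = 0.32 × 0.47 × 0.525 = 0.07896 m³/s
Q = Σ qᵢ = 4.527 m³/s

4.53 m³/s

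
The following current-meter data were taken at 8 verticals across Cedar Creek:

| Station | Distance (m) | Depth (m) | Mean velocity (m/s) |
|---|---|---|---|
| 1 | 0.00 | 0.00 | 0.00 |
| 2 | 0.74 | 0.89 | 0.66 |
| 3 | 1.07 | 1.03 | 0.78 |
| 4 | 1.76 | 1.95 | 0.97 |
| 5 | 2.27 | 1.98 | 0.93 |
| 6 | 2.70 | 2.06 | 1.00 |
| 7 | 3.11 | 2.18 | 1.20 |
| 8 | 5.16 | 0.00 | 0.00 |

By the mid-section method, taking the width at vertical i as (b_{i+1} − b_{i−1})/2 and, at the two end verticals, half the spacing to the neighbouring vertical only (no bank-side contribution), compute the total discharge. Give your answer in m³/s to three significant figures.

w_2 = (1.07 − 0.00)/2 = 0.535 m; q_2 = 0.66 × 0.89 × 0.535 = 0.3143 m³/s
w_3 = (1.76 − 0.74)/2 = 0.51 m; q_3 = 0.78 × 1.03 × 0.51 = 0.4097 m³/s
w_4 = (2.27 − 1.07)/2 = 0.6 m; q_4 = 0.97 × 1.95 × 0.6 = 1.135 m³/s
w_5 = (2.70 − 1.76)/2 = 0.47 m; q_5 = 0.93 × 1.98 × 0.47 = 0.8655 m³/s
w_6 = (3.11 − 2.27)/2 = 0.42 m; q_6 = 1.00 × 2.06 × 0.42 = 0.8652 m³/s
w_7 = (5.16 − 2.70)/2 = 1.23 m; q_7 = 1.20 × 2.18 × 1.23 = 3.218 m³/s
Stations 1, 8 contribute zero (depth or velocity is 0).
Q = Σ qᵢ = 6.807 m³/s

6.81 m³/s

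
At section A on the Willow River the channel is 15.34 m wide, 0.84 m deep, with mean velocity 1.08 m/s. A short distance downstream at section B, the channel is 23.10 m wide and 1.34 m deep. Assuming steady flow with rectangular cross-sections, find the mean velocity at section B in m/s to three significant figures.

0.450 m/s

Q = A₁V₁ = (15.34×0.84) × 1.08 = 13.92 m³/s
A₂ = 23.10 × 1.34 = 30.95 m²
V₂ = Q/A₂ = 13.92/30.95 = 0.4496 m/s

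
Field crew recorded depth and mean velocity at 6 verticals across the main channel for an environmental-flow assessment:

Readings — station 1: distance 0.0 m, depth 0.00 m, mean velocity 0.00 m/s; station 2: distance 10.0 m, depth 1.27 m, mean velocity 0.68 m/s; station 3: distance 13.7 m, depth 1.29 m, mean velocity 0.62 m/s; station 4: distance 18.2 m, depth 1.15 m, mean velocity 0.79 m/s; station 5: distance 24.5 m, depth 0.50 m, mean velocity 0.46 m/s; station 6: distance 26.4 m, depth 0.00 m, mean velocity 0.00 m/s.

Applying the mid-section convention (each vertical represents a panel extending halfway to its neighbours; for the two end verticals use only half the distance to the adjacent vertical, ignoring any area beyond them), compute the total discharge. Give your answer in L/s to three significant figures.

15000 L/s

w_2 = (13.7 − 0.0)/2 = 6.85 m; q_2 = 0.68 × 1.27 × 6.85 = 5.916 m³/s
w_3 = (18.2 − 10.0)/2 = 4.1 m; q_3 = 0.62 × 1.29 × 4.1 = 3.279 m³/s
w_4 = (24.5 − 13.7)/2 = 5.4 m; q_4 = 0.79 × 1.15 × 5.4 = 4.906 m³/s
w_5 = (26.4 − 18.2)/2 = 4.1 m; q_5 = 0.46 × 0.50 × 4.1 = 0.9430 m³/s
Stations 1, 6 contribute zero (depth or velocity is 0).
Q = Σ qᵢ = 15.04 m³/s
= 15.04 × 1000 = 15040 L/s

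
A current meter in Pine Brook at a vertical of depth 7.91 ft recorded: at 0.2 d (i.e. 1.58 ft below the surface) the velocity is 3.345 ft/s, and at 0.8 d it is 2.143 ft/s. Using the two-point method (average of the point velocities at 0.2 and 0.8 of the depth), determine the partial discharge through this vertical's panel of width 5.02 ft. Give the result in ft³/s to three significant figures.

109 ft³/s

v̄ = (3.345 + 2.143) / 2 = 2.744 ft/s
q = v̄ × d × w = 2.744 × 7.91 × 5.02 = 109.0 ft³/s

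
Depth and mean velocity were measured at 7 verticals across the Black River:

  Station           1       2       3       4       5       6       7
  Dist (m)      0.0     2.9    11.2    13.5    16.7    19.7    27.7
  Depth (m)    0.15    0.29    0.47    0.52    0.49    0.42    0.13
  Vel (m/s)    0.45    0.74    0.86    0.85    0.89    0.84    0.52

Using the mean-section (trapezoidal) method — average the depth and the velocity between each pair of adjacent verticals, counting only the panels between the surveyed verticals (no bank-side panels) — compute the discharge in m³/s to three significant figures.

7.96 m³/s

Panel 1-2: Δb = 2.9 m, d̄ = (0.15+0.29)/2 = 0.22, v̄ = (0.45+0.74)/2 = 0.595 → q = 2.9×0.22×0.595 = 0.3796 m³/s
Panel 2-3: Δb = 8.3 m, d̄ = (0.29+0.47)/2 = 0.38, v̄ = (0.74+0.86)/2 = 0.8 → q = 8.3×0.38×0.8 = 2.523 m³/s
Panel 3-4: Δb = 2.3 m, d̄ = (0.47+0.52)/2 = 0.495, v̄ = (0.86+0.85)/2 = 0.855 → q = 2.3×0.495×0.855 = 0.9734 m³/s
Panel 4-5: Δb = 3.2 m, d̄ = (0.52+0.49)/2 = 0.505, v̄ = (0.85+0.89)/2 = 0.87 → q = 3.2×0.505×0.87 = 1.406 m³/s
Panel 5-6: Δb = 3 m, d̄ = (0.49+0.42)/2 = 0.455, v̄ = (0.89+0.84)/2 = 0.865 → q = 3×0.455×0.865 = 1.181 m³/s
Panel 6-7: Δb = 8 m, d̄ = (0.42+0.13)/2 = 0.275, v̄ = (0.84+0.52)/2 = 0.68 → q = 8×0.275×0.68 = 1.496 m³/s
Q = Σ q = 7.959 m³/s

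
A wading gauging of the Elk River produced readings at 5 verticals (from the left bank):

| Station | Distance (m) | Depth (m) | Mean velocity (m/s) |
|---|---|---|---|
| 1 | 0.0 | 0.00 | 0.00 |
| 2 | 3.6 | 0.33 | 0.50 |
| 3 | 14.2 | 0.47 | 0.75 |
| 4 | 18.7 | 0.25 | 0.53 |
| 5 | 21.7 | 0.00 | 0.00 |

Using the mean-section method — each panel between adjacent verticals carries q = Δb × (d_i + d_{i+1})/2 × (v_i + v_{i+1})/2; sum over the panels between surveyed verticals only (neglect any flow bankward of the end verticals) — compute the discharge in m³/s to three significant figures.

Panel 1-2: Δb = 3.6 m, d̄ = (0.00+0.33)/2 = 0.165, v̄ = (0.00+0.50)/2 = 0.25 → q = 3.6×0.165×0.25 = 0.1485 m³/s
Panel 2-3: Δb = 10.6 m, d̄ = (0.33+0.47)/2 = 0.4, v̄ = (0.50+0.75)/2 = 0.625 → q = 10.6×0.4×0.625 = 2.650 m³/s
Panel 3-4: Δb = 4.5 m, d̄ = (0.47+0.25)/2 = 0.36, v̄ = (0.75+0.53)/2 = 0.64 → q = 4.5×0.36×0.64 = 1.037 m³/s
Panel 4-5: Δb = 3 m, d̄ = (0.25+0.00)/2 = 0.125, v̄ = (0.53+0.00)/2 = 0.265 → q = 3×0.125×0.265 = 0.09938 m³/s
Q = Σ q = 3.935 m³/s

3.93 m³/s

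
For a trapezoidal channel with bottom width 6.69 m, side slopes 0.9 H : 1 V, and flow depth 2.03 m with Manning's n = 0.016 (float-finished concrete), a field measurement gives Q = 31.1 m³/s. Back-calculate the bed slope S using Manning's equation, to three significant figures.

0.000518

A = (b + z·y)·y = (6.69 + 0.9×2.03)×2.03 = 17.29 m²
P = b + 2y√(1+z²) = 6.69 + 2×2.03×√(1+0.9²) = 12.15 m
R = A/P = 17.29/12.15 = 1.423 m
S = (Q·n / (1·A·R^(2/3)))² = (31.1×0.016 / (1×17.29×1.265))² = 0.0005176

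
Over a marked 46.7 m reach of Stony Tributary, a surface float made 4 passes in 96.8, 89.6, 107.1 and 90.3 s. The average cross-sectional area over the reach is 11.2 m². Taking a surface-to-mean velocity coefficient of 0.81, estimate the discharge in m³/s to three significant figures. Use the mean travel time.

t̄ = (96.8 + 89.6 + 107.1 + 90.3) / 4 = 95.95 s
v_surface = L / t̄ = 46.7 / 95.95 = 0.4867 m/s
v_mean = 0.81 × 0.4867 = 0.3942 m/s
Q = A × v_mean = 11.2 × 0.3942 = 4.415 m³/s

4.42 m³/s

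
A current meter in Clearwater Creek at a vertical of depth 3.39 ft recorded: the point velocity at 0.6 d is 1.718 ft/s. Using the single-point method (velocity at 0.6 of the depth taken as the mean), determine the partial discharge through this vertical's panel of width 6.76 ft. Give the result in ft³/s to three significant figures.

v̄ = v₀.₆ = 1.718 ft/s
q = v̄ × d × w = 1.718 × 3.39 × 6.76 = 39.37 ft³/s

39.4 ft³/s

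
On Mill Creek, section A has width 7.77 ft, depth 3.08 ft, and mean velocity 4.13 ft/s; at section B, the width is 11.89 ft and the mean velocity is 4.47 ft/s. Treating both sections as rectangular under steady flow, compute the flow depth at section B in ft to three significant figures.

1.86 ft

Q = A₁V₁ = (7.77×3.08) × 4.13 = 98.84 ft³/s
d₂ = Q/(b₂ V₂) = 98.84/(11.89×4.47) = 1.860 ft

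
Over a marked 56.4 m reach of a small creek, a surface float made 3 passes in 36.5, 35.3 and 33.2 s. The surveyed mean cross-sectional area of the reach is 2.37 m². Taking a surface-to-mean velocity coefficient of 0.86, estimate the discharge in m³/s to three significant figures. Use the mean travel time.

t̄ = (36.5 + 35.3 + 33.2) / 3 = 35 s
v_surface = L / t̄ = 56.4 / 35 = 1.611 m/s
v_mean = 0.86 × 1.611 = 1.386 m/s
Q = A × v_mean = 2.37 × 1.386 = 3.284 m³/s

3.28 m³/s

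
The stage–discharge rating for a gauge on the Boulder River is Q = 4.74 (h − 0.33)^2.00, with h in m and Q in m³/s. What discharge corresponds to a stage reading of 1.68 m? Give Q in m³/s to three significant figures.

8.64 m³/s

Q = 4.74 × (1.68 − 0.33)^2.00 = 4.74 × 1.35^2.00 = 8.639 m³/s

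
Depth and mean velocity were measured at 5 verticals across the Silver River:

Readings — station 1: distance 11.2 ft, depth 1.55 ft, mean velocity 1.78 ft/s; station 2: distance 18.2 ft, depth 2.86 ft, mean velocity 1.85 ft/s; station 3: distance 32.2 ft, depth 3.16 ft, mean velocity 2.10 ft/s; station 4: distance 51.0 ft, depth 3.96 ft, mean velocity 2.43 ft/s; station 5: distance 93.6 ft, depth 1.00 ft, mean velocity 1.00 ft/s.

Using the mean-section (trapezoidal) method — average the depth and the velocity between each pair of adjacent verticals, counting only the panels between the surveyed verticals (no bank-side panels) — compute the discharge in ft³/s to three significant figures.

444 ft³/s

Panel 1-2: Δb = 7 ft, d̄ = (1.55+2.86)/2 = 2.205, v̄ = (1.78+1.85)/2 = 1.815 → q = 7×2.205×1.815 = 28.01 ft³/s
Panel 2-3: Δb = 14 ft, d̄ = (2.86+3.16)/2 = 3.01, v̄ = (1.85+2.10)/2 = 1.975 → q = 14×3.01×1.975 = 83.23 ft³/s
Panel 3-4: Δb = 18.8 ft, d̄ = (3.16+3.96)/2 = 3.56, v̄ = (2.10+2.43)/2 = 2.265 → q = 18.8×3.56×2.265 = 151.6 ft³/s
Panel 4-5: Δb = 42.6 ft, d̄ = (3.96+1.00)/2 = 2.48, v̄ = (2.43+1.00)/2 = 1.715 → q = 42.6×2.48×1.715 = 181.2 ft³/s
Q = Σ q = 444.0 ft³/s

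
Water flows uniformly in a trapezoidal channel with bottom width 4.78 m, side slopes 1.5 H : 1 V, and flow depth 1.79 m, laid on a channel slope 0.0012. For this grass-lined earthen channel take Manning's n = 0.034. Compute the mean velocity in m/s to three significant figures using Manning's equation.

1.14 m/s

A = (b + z·y)·y = (4.78 + 1.5×1.79)×1.79 = 13.36 m²
P = b + 2y√(1+z²) = 4.78 + 2×1.79×√(1+1.5²) = 11.23 m
R = A/P = 13.36/11.23 = 1.189 m
Q = (1/n)·A·R^(2/3)·S^(1/2) = (1/0.034) × 13.36 × 1.189^(2/3) × 0.0012^(1/2) = 15.28 m³/s
V = Q/A = 15.28/13.36 = 1.144 m/s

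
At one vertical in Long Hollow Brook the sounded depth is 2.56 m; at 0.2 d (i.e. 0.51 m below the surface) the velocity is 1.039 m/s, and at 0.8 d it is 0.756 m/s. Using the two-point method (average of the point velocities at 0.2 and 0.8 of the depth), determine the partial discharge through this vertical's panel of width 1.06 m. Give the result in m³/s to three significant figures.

2.44 m³/s

v̄ = (1.039 + 0.756) / 2 = 0.8975 m/s
q = v̄ × d × w = 0.8975 × 2.56 × 1.06 = 2.435 m³/s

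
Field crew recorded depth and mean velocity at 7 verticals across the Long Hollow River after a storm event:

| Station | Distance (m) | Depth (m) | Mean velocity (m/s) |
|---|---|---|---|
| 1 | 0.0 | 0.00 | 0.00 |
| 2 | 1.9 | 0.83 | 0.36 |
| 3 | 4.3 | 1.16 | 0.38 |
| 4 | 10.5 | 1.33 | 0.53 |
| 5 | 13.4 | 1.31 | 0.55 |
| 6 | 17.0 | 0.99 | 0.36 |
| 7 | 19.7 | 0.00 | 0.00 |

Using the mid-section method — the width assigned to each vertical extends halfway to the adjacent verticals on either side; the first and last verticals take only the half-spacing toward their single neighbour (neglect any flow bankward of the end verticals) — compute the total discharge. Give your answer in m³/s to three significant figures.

w_2 = (4.3 − 0.0)/2 = 2.15 m; q_2 = 0.36 × 0.83 × 2.15 = 0.6424 m³/s
w_3 = (10.5 − 1.9)/2 = 4.3 m; q_3 = 0.38 × 1.16 × 4.3 = 1.895 m³/s
w_4 = (13.4 − 4.3)/2 = 4.55 m; q_4 = 0.53 × 1.33 × 4.55 = 3.207 m³/s
w_5 = (17.0 − 10.5)/2 = 3.25 m; q_5 = 0.55 × 1.31 × 3.25 = 2.342 m³/s
w_6 = (19.7 − 13.4)/2 = 3.15 m; q_6 = 0.36 × 0.99 × 3.15 = 1.123 m³/s
Stations 1, 7 contribute zero (depth or velocity is 0).
Q = Σ qᵢ = 9.209 m³/s

9.21 m³/s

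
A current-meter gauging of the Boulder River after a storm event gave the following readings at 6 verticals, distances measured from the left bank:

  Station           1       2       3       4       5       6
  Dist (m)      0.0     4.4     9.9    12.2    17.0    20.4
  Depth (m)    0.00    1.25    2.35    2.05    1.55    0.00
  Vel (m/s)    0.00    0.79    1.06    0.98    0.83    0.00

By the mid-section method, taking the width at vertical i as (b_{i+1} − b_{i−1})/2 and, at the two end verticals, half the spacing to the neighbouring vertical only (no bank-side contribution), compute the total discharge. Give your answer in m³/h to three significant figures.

97200 m³/h

w_2 = (9.9 − 0.0)/2 = 4.95 m; q_2 = 0.79 × 1.25 × 4.95 = 4.888 m³/s
w_3 = (12.2 − 4.4)/2 = 3.9 m; q_3 = 1.06 × 2.35 × 3.9 = 9.715 m³/s
w_4 = (17.0 − 9.9)/2 = 3.55 m; q_4 = 0.98 × 2.05 × 3.55 = 7.132 m³/s
w_5 = (20.4 − 12.2)/2 = 4.1 m; q_5 = 0.83 × 1.55 × 4.1 = 5.275 m³/s
Stations 1, 6 contribute zero (depth or velocity is 0).
Q = Σ qᵢ = 27.01 m³/s
= 27.01 × 3600 = 97230 m³/h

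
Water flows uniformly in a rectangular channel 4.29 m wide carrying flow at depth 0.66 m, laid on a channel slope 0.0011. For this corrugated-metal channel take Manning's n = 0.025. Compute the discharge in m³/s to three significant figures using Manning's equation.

2.38 m³/s

A = b·y = 4.29 × 0.66 = 2.831 m²
P = b + 2y = 4.29 + 2×0.66 = 5.610 m
R = A/P = 2.831/5.610 = 0.5047 m
Q = (1/n)·A·R^(2/3)·S^(1/2) = (1/0.025) × 2.831 × 0.5047^(2/3) × 0.0011^(1/2) = 2.381 m³/s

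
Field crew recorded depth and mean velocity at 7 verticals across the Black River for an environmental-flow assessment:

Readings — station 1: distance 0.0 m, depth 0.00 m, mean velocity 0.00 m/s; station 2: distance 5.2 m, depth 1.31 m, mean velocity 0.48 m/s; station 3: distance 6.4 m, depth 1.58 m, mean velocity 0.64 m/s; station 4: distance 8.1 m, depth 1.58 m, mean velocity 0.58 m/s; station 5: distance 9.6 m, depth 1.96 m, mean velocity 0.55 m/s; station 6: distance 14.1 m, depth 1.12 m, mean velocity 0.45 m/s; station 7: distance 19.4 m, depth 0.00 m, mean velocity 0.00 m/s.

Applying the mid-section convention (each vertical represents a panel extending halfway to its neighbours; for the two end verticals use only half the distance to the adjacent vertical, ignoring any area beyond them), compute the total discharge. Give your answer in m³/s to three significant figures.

10.6 m³/s

w_2 = (6.4 − 0.0)/2 = 3.2 m; q_2 = 0.48 × 1.31 × 3.2 = 2.012 m³/s
w_3 = (8.1 − 5.2)/2 = 1.45 m; q_3 = 0.64 × 1.58 × 1.45 = 1.466 m³/s
w_4 = (9.6 − 6.4)/2 = 1.6 m; q_4 = 0.58 × 1.58 × 1.6 = 1.466 m³/s
w_5 = (14.1 − 8.1)/2 = 3 m; q_5 = 0.55 × 1.96 × 3 = 3.234 m³/s
w_6 = (19.4 − 9.6)/2 = 4.9 m; q_6 = 0.45 × 1.12 × 4.9 = 2.470 m³/s
Stations 1, 7 contribute zero (depth or velocity is 0).
Q = Σ qᵢ = 10.65 m³/s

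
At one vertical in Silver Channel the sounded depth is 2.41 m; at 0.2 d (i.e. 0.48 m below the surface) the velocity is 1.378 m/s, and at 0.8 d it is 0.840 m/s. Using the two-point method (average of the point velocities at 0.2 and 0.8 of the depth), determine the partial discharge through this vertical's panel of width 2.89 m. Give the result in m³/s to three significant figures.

7.72 m³/s

v̄ = (1.378 + 0.840) / 2 = 1.109 m/s
q = v̄ × d × w = 1.109 × 2.41 × 2.89 = 7.724 m³/s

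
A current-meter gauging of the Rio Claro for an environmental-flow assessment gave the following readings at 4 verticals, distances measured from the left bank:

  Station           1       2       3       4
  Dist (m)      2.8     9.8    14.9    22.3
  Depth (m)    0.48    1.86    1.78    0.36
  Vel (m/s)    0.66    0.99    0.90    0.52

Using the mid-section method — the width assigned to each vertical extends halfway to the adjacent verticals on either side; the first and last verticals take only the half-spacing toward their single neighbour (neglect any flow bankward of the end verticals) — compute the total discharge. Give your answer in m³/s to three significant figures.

w_1 = (9.8 − 2.8)/2 = 3.5 m; q_1 = 0.66 × 0.48 × 3.5 = 1.109 m³/s
w_2 = (14.9 − 2.8)/2 = 6.05 m; q_2 = 0.99 × 1.86 × 6.05 = 11.14 m³/s
w_3 = (22.3 − 9.8)/2 = 6.25 m; q_3 = 0.90 × 1.78 × 6.25 = 10.01 m³/s
w_4 = (22.3 − 14.9)/2 = 3.7 m; q_4 = 0.52 × 0.36 × 3.7 = 0.6926 m³/s
Q = Σ qᵢ = 22.95 m³/s

23.0 m³/s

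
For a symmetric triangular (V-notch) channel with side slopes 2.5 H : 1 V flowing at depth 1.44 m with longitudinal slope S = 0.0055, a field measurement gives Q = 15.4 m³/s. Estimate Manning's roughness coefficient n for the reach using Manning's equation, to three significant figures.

A = z·y² = 2.5×1.44² = 5.184 m²
P = 2y√(1+z²) = 2×1.44×√(1+2.5²) = 7.755 m
R = A/P = 5.184/7.755 = 0.6685 m
n = (1/Q)·A·R^(2/3)·S^(1/2) = (1/15.4) × 5.184 × 0.7645 × 0.07416 = 0.01909

0.0191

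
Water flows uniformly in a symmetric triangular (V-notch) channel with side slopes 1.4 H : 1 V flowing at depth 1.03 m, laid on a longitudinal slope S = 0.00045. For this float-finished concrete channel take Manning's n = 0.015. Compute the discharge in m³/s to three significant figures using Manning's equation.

A = z·y² = 1.4×1.03² = 1.485 m²
P = 2y√(1+z²) = 2×1.03×√(1+1.4²) = 3.544 m
R = A/P = 1.485/3.544 = 0.4191 m
Q = (1/n)·A·R^(2/3)·S^(1/2) = (1/0.015) × 1.485 × 0.4191^(2/3) × 0.00045^(1/2) = 1.176 m³/s

1.18 m³/s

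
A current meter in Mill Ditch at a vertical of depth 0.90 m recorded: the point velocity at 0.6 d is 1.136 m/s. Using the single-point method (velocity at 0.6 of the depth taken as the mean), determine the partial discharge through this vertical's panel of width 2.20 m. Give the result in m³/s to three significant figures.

2.25 m³/s

v̄ = v₀.₆ = 1.136 m/s
q = v̄ × d × w = 1.136 × 0.90 × 2.20 = 2.249 m³/s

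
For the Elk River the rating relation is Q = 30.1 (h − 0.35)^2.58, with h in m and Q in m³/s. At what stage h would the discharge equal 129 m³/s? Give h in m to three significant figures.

h − h₀ = (Q/C)^(1/b) = (129/30.1)^(1/2.58) = 1.758 m
h = 0.35 + 1.758 = 2.108 m

2.11 m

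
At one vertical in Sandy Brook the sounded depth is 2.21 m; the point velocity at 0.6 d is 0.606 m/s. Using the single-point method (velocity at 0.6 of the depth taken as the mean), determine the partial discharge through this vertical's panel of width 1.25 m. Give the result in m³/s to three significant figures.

1.67 m³/s

v̄ = v₀.₆ = 0.606 m/s
q = v̄ × d × w = 0.6060 × 2.21 × 1.25 = 1.674 m³/s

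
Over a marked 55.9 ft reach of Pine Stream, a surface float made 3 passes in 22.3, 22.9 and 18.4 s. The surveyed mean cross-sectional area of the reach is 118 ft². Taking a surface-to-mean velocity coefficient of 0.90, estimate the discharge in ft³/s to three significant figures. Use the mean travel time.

t̄ = (22.3 + 22.9 + 18.4) / 3 = 21.2 s
v_surface = L / t̄ = 55.9 / 21.2 = 2.637 ft/s
v_mean = 0.90 × 2.637 = 2.373 ft/s
Q = A × v_mean = 118 × 2.373 = 280.0 ft³/s

280 ft³/s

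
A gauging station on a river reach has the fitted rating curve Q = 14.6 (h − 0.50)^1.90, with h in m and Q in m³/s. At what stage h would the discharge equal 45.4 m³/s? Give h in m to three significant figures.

h − h₀ = (Q/C)^(1/b) = (45.4/14.6)^(1/1.90) = 1.817 m
h = 0.50 + 1.817 = 2.317 m

2.32 m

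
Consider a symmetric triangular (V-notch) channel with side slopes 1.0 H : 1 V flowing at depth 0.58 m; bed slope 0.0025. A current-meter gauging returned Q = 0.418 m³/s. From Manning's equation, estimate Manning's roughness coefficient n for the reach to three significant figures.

A = z·y² = 1.0×0.58² = 0.3364 m²
P = 2y√(1+z²) = 2×0.58×√(1+1.0²) = 1.640 m
R = A/P = 0.3364/1.640 = 0.2051 m
n = (1/Q)·A·R^(2/3)·S^(1/2) = (1/0.418) × 0.3364 × 0.3477 × 0.05000 = 0.01399

0.0140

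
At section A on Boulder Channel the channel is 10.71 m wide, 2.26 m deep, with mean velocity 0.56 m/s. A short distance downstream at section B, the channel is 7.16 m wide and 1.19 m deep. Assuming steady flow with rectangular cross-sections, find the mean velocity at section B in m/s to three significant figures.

Q = A₁V₁ = (10.71×2.26) × 0.56 = 13.55 m³/s
A₂ = 7.16 × 1.19 = 8.520 m²
V₂ = Q/A₂ = 13.55/8.520 = 1.591 m/s

1.59 m/s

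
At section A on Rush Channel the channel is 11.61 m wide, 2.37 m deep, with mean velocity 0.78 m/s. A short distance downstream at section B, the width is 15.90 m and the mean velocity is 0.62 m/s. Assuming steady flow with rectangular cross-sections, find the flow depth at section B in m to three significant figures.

2.18 m

Q = A₁V₁ = (11.61×2.37) × 0.78 = 21.46 m³/s
d₂ = Q/(b₂ V₂) = 21.46/(15.90×0.62) = 2.177 m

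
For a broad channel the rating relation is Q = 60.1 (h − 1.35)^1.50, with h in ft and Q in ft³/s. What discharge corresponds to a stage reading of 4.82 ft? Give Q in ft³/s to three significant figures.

Q = 60.1 × (4.82 − 1.35)^1.50 = 60.1 × 3.47^1.50 = 388.5 ft³/s

388 ft³/s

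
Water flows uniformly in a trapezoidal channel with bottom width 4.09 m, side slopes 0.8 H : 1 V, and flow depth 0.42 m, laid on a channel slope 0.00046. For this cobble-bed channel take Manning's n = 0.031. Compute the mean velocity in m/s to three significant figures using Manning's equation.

0.350 m/s

A = (b + z·y)·y = (4.09 + 0.8×0.42)×0.42 = 1.859 m²
P = b + 2y√(1+z²) = 4.09 + 2×0.42×√(1+0.8²) = 5.166 m
R = A/P = 1.859/5.166 = 0.3599 m
Q = (1/n)·A·R^(2/3)·S^(1/2) = (1/0.031) × 1.859 × 0.3599^(2/3) × 0.00046^(1/2) = 0.6507 m³/s
V = Q/A = 0.6507/1.859 = 0.3500 m/s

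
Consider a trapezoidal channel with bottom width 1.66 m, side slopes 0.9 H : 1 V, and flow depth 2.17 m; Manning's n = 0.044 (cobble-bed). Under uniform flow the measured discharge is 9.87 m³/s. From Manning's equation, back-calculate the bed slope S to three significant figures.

A = (b + z·y)·y = (1.66 + 0.9×2.17)×2.17 = 7.840 m²
P = b + 2y√(1+z²) = 1.66 + 2×2.17×√(1+0.9²) = 7.499 m
R = A/P = 7.840/7.499 = 1.046 m
S = (Q·n / (1·A·R^(2/3)))² = (9.87×0.044 / (1×7.840×1.030))² = 0.002891

0.00289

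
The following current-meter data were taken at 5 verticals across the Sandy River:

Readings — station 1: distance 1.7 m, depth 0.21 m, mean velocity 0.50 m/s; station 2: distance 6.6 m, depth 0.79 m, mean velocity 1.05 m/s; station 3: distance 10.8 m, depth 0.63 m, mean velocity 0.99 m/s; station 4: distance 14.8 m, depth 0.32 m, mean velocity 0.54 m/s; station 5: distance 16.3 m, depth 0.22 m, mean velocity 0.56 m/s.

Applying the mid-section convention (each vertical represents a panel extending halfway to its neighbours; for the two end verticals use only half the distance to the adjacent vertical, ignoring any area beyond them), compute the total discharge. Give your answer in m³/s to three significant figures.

w_1 = (6.6 − 1.7)/2 = 2.45 m; q_1 = 0.50 × 0.21 × 2.45 = 0.2573 m³/s
w_2 = (10.8 − 1.7)/2 = 4.55 m; q_2 = 1.05 × 0.79 × 4.55 = 3.774 m³/s
w_3 = (14.8 − 6.6)/2 = 4.1 m; q_3 = 0.99 × 0.63 × 4.1 = 2.557 m³/s
w_4 = (16.3 − 10.8)/2 = 2.75 m; q_4 = 0.54 × 0.32 × 2.75 = 0.4752 m³/s
w_5 = (16.3 − 14.8)/2 = 0.75 m; q_5 = 0.56 × 0.22 × 0.75 = 0.09240 m³/s
Q = Σ qᵢ = 7.156 m³/s

7.16 m³/s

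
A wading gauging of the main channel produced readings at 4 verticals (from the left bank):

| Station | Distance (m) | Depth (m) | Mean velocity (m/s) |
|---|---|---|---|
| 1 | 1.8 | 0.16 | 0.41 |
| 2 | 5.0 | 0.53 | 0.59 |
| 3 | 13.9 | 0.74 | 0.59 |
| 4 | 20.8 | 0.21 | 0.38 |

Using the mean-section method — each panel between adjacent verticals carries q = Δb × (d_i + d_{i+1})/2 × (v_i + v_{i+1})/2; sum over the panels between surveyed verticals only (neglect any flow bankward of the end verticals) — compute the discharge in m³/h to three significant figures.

19700 m³/h

Panel 1-2: Δb = 3.2 m, d̄ = (0.16+0.53)/2 = 0.345, v̄ = (0.41+0.59)/2 = 0.5 → q = 3.2×0.345×0.5 = 0.5520 m³/s
Panel 2-3: Δb = 8.9 m, d̄ = (0.53+0.74)/2 = 0.635, v̄ = (0.59+0.59)/2 = 0.59 → q = 8.9×0.635×0.59 = 3.334 m³/s
Panel 3-4: Δb = 6.9 m, d̄ = (0.74+0.21)/2 = 0.475, v̄ = (0.59+0.38)/2 = 0.485 → q = 6.9×0.475×0.485 = 1.590 m³/s
Q = Σ q = 5.476 m³/s
= 5.476 × 3600 = 19710 m³/h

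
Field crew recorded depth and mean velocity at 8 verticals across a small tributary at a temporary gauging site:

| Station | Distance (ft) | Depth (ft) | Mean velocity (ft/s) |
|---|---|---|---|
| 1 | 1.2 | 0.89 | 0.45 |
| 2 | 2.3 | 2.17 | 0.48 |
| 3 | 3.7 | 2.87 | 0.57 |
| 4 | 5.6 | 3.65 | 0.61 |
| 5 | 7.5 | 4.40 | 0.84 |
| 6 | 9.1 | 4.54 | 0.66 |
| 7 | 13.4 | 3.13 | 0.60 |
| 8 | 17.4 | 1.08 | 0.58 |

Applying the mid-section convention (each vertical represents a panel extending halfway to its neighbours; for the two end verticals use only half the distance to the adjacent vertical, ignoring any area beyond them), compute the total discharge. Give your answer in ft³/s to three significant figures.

w_1 = (2.3 − 1.2)/2 = 0.55 ft; q_1 = 0.45 × 0.89 × 0.55 = 0.2203 ft³/s
w_2 = (3.7 − 1.2)/2 = 1.25 ft; q_2 = 0.48 × 2.17 × 1.25 = 1.302 ft³/s
w_3 = (5.6 − 2.3)/2 = 1.65 ft; q_3 = 0.57 × 2.87 × 1.65 = 2.699 ft³/s
w_4 = (7.5 − 3.7)/2 = 1.9 ft; q_4 = 0.61 × 3.65 × 1.9 = 4.230 ft³/s
w_5 = (9.1 − 5.6)/2 = 1.75 ft; q_5 = 0.84 × 4.40 × 1.75 = 6.468 ft³/s
w_6 = (13.4 − 7.5)/2 = 2.95 ft; q_6 = 0.66 × 4.54 × 2.95 = 8.839 ft³/s
w_7 = (17.4 − 9.1)/2 = 4.15 ft; q_7 = 0.60 × 3.13 × 4.15 = 7.794 ft³/s
w_8 = (17.4 − 13.4)/2 = 2 ft; q_8 = 0.58 × 1.08 × 2 = 1.253 ft³/s
Q = Σ qᵢ = 32.81 ft³/s

32.8 ft³/s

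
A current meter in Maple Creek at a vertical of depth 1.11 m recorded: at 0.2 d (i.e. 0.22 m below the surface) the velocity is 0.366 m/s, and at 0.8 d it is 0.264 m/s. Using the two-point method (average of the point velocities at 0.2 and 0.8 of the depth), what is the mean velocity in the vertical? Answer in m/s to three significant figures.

v̄ = (0.366 + 0.264) / 2 = 0.3150 m/s

0.315 m/s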